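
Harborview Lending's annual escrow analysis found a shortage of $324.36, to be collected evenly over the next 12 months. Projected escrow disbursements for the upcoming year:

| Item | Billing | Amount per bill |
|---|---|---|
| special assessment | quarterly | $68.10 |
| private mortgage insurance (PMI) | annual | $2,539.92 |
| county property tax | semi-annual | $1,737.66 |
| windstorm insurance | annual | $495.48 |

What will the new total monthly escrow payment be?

Special assessment — $68.10 × 4 = $272.40/yr
Private mortgage insurance (PMI) — $2,539.92/yr
County property tax — $1,737.66 × 2 = $3,475.32/yr
Windstorm insurance — $495.48/yr
Yearly total = $6,783.12
Monthly escrow = $6,783.12 ÷ 12 = $565.26
Shortage per month = $324.36 / 12 = $27.03
Adjusted monthly = $565.26 + $27.03 = $592.29

$592.29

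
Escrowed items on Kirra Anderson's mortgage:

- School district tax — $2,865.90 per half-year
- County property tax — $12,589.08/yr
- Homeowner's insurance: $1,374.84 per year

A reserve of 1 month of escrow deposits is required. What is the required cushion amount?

$1,641.31

School district tax = $2,865.90 × 2 = $5,731.80/yr
County property tax = $12,589.08/yr
Homeowner's insurance = $1,374.84/yr
Total annual escrow = $5,731.80 + $12,589.08 + $1,374.84 = $19,695.72
Base monthly escrow = $19,695.72 ÷ 12 = $1,641.31
Cushion = 1 × $1,641.31 = $1,641.31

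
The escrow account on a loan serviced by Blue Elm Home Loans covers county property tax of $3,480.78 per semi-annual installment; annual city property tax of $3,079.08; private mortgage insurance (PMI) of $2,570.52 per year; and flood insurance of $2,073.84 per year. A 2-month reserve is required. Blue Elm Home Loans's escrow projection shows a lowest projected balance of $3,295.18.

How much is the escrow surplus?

$847.68

County property tax: $3,480.78 × 2 = $6,961.56 annually
City property tax: $3,079.08 annually
Private mortgage insurance (PMI): $2,570.52 annually
Flood insurance: $2,073.84 annually
Annual escrow total = $14,685.00
Per month = $14,685.00 / 12 = $1,223.75
Cushion = 2 × $1,223.75 = $2,447.50
Excess over cushion: $3,295.18 − $2,447.50 = $847.68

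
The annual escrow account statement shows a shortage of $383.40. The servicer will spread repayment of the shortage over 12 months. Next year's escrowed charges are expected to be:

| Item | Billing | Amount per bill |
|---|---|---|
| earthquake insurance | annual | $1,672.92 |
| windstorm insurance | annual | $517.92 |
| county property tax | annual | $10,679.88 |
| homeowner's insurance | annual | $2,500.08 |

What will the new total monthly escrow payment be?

$1,312.85

Earthquake insurance = $1,672.92 per year
Windstorm insurance = $517.92 per year
County property tax = $10,679.88 per year
Homeowner's insurance = $2,500.08 per year
Total per year = $1,672.92 + $517.92 + $10,679.88 + $2,500.08 = $15,370.80
Per month = $15,370.80 ÷ 12 = $1,280.90
Shortage spread = $383.40 / 12 = $31.95/mo
New monthly escrow = $1,280.90 + $31.95 = $1,312.85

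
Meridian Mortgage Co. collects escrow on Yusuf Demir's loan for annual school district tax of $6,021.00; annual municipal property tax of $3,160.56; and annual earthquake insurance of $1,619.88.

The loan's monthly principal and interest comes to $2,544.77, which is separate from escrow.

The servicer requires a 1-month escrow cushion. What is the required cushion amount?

$900.12

School district tax — $6,021.00/yr
Municipal property tax — $3,160.56/yr
Earthquake insurance — $1,619.88/yr
Total annual escrow = $6,021.00 + $3,160.56 + $1,619.88 = $10,801.44
Base monthly escrow = $10,801.44 / 12 = $900.12
Reserve = 1 × $900.12 = $900.12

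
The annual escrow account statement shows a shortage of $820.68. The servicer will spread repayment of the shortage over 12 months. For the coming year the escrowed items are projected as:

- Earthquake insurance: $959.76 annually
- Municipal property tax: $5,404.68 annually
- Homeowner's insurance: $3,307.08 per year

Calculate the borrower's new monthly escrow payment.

Earthquake insurance = $959.76 annually
Municipal property tax = $5,404.68 annually
Homeowner's insurance = $3,307.08 annually
Annual escrow total = $9,671.52
Base monthly escrow = $9,671.52 ÷ 12 = $805.96
Shortage spread = $820.68 ÷ 12 = $68.39/mo
New monthly escrow = $805.96 + $68.39 = $874.35

$874.35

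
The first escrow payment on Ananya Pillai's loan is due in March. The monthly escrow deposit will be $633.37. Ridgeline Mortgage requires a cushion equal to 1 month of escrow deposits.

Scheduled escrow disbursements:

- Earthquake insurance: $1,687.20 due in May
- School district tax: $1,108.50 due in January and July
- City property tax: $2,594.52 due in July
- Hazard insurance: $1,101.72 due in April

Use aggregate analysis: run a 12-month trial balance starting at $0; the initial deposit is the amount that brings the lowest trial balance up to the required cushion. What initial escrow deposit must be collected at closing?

$3,958.46

Cushion = 1 × $633.37 = $633.37
Trial balance (start $0, +$633.37 each month, − disbursements):
  Mar: +$633.37 → $633.37
  Apr: +$633.37 − $1,101.72 → $165.02
  May: +$633.37 − $1,687.20 → -$888.81
  Jun: +$633.37 → -$255.44
  Jul: +$633.37 − $3,703.02 → -$3,325.09
  Aug: +$633.37 → -$2,691.72
  Sep: +$633.37 → -$2,058.35
  Oct: +$633.37 → -$1,424.98
  Nov: +$633.37 → -$791.61
  Dec: +$633.37 → -$158.24
  Jan: +$633.37 − $1,108.50 → -$633.37
  Feb: +$633.37 → $0.00
Lowest trial balance = -$3,325.09 (Jul)
Initial deposit = cushion − low point = $633.37 − (-$3,325.09) = $3,958.46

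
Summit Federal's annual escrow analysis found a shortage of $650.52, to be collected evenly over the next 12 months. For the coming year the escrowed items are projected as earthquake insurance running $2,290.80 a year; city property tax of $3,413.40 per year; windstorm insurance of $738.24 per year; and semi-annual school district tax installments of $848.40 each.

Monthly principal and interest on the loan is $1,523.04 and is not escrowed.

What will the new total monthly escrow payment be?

Earthquake insurance = $2,290.80/yr
City property tax = $3,413.40/yr
Windstorm insurance = $738.24/yr
School district tax = $848.40 × 2 = $1,696.80/yr
Yearly total = $2,290.80 + $3,413.40 + $738.24 + $1,696.80 = $8,139.24
Base monthly escrow = $8,139.24 ÷ 12 = $678.27
Shortage spread = $650.52 ÷ 12 = $54.21/mo
New monthly escrow = $678.27 + $54.21 = $732.48

$732.48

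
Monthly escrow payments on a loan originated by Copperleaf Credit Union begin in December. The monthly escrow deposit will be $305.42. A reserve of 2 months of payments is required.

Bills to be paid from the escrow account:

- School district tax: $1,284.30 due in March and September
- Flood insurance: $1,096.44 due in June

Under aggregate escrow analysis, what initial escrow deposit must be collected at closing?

$1,221.68

Cushion = 2 × $305.42 = $610.84
Trial balance (start $0, +$305.42 each month, − disbursements):
  Dec: +$305.42 → $305.42
  Jan: +$305.42 → $610.84
  Feb: +$305.42 → $916.26
  Mar: +$305.42 − $1,284.30 → -$62.62
  Apr: +$305.42 → $242.80
  May: +$305.42 → $548.22
  Jun: +$305.42 − $1,096.44 → -$242.80
  Jul: +$305.42 → $62.62
  Aug: +$305.42 → $368.04
  Sep: +$305.42 − $1,284.30 → -$610.84
  Oct: +$305.42 → -$305.42
  Nov: +$305.42 → $0.00
Lowest trial balance = -$610.84 (Sep)
Initial deposit = cushion − low point = $610.84 − (-$610.84) = $1,221.68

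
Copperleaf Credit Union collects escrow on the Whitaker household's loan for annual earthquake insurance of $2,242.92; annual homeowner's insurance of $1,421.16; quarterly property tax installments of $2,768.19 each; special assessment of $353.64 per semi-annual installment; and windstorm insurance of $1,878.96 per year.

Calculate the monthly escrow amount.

Earthquake insurance = $2,242.92/yr
Homeowner's insurance = $1,421.16/yr
Property tax = $2,768.19 × 4 = $11,072.76/yr
Special assessment = $353.64 × 2 = $707.28/yr
Windstorm insurance = $1,878.96/yr
Annual escrow total = $17,323.08
Base monthly escrow = $17,323.08 / 12 = $1,443.59

$1,443.59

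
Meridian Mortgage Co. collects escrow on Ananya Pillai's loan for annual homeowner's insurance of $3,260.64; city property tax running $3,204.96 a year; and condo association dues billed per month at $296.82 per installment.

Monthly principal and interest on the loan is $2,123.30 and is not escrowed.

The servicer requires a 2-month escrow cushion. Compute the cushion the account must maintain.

Homeowner's insurance — $3,260.64/yr
City property tax — $3,204.96/yr
Condo association dues — $296.82 × 12 = $3,561.84/yr
Yearly total = $3,260.64 + $3,204.96 + $3,561.84 = $10,027.44
Monthly escrow = $10,027.44 ÷ 12 = $835.62
Cushion = 2 × $835.62 = $1,671.24

$1,671.24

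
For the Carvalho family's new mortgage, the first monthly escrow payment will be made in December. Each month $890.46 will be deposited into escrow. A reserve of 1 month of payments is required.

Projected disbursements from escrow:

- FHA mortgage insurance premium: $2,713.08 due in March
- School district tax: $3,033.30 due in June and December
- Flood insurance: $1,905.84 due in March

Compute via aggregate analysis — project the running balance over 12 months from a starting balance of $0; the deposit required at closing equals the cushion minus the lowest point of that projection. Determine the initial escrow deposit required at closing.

$5,342.76

Cushion = 1 × $890.46 = $890.46
Trial balance (start $0, +$890.46 each month, − disbursements):
  Dec: +$890.46 − $3,033.30 → -$2,142.84
  Jan: +$890.46 → -$1,252.38
  Feb: +$890.46 → -$361.92
  Mar: +$890.46 − $4,618.92 → -$4,090.38
  Apr: +$890.46 → -$3,199.92
  May: +$890.46 → -$2,309.46
  Jun: +$890.46 − $3,033.30 → -$4,452.30
  Jul: +$890.46 → -$3,561.84
  Aug: +$890.46 → -$2,671.38
  Sep: +$890.46 → -$1,780.92
  Oct: +$890.46 → -$890.46
  Nov: +$890.46 → $0.00
Lowest trial balance = -$4,452.30 (Jun)
Initial deposit = cushion − low point = $890.46 − (-$4,452.30) = $5,342.76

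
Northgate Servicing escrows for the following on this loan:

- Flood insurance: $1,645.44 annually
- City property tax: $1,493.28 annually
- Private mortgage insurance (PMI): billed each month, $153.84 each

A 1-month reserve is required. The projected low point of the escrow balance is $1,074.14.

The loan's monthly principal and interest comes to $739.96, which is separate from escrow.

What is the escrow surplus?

$658.74

Flood insurance = $1,645.44 per year
City property tax = $1,493.28 per year
Private mortgage insurance (PMI) = $153.84 × 12 = $1,846.08 per year
Total per year = $1,645.44 + $1,493.28 + $1,846.08 = $4,984.80
Per month = $4,984.80 / 12 = $415.40
Cushion = 1 × $415.40 = $415.40
Surplus = $1,074.14 − $415.40 = $658.74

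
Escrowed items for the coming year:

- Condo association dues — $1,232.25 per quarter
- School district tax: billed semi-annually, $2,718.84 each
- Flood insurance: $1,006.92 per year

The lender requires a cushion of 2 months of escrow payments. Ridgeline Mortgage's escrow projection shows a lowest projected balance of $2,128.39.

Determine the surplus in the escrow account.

$232.79

Condo association dues = $1,232.25 × 4 = $4,929.00 annually
School district tax = $2,718.84 × 2 = $5,437.68 annually
Flood insurance = $1,006.92 annually
Total per year = $4,929.00 + $5,437.68 + $1,006.92 = $11,373.60
Monthly escrow = $11,373.60 / 12 = $947.80
Required cushion = 2 × $947.80 = $1,895.60
Surplus = $2,128.39 − $1,895.60 = $232.79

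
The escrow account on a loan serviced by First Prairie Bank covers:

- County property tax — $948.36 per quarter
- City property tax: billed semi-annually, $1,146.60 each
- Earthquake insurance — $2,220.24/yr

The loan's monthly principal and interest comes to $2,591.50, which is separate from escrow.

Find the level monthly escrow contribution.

County property tax = $948.36 × 4 = $3,793.44 annually
City property tax = $1,146.60 × 2 = $2,293.20 annually
Earthquake insurance = $2,220.24 annually
Total annual escrow = $3,793.44 + $2,293.20 + $2,220.24 = $8,306.88
Monthly = $8,306.88 / 12 = $692.24

$692.24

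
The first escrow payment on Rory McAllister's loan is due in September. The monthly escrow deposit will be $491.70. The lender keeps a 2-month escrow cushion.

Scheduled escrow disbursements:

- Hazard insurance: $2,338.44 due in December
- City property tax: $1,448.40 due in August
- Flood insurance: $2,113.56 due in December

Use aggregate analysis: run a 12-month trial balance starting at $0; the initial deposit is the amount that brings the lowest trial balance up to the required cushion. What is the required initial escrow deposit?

Cushion = 2 × $491.70 = $983.40
Trial balance (start $0, +$491.70 each month, − disbursements):
  Sep: +$491.70 → $491.70
  Oct: +$491.70 → $983.40
  Nov: +$491.70 → $1,475.10
  Dec: +$491.70 − $4,452.00 → -$2,485.20
  Jan: +$491.70 → -$1,993.50
  Feb: +$491.70 → -$1,501.80
  Mar: +$491.70 → -$1,010.10
  Apr: +$491.70 → -$518.40
  May: +$491.70 → -$26.70
  Jun: +$491.70 → $465.00
  Jul: +$491.70 → $956.70
  Aug: +$491.70 − $1,448.40 → $0.00
Lowest trial balance = -$2,485.20 (Dec)
Initial deposit = cushion − low point = $983.40 − (-$2,485.20) = $3,468.60

$3,468.60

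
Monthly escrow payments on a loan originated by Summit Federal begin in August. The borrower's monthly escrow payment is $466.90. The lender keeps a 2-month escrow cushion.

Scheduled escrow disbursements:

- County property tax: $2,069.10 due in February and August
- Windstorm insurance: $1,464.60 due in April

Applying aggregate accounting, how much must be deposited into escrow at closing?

Cushion = 2 × $466.90 = $933.80
Trial balance (start $0, +$466.90 each month, − disbursements):
  Aug: +$466.90 − $2,069.10 → -$1,602.20
  Sep: +$466.90 → -$1,135.30
  Oct: +$466.90 → -$668.40
  Nov: +$466.90 → -$201.50
  Dec: +$466.90 → $265.40
  Jan: +$466.90 → $732.30
  Feb: +$466.90 − $2,069.10 → -$869.90
  Mar: +$466.90 → -$403.00
  Apr: +$466.90 − $1,464.60 → -$1,400.70
  May: +$466.90 → -$933.80
  Jun: +$466.90 → -$466.90
  Jul: +$466.90 → $0.00
Lowest trial balance = -$1,602.20 (Aug)
Initial deposit = cushion − low point = $933.80 − (-$1,602.20) = $2,536.00

$2,536.00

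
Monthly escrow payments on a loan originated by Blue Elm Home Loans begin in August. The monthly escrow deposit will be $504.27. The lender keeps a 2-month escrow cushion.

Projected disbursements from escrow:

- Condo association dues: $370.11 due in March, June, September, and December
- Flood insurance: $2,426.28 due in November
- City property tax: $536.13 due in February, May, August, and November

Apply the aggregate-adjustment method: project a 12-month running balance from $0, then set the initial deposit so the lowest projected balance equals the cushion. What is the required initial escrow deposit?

Cushion = 2 × $504.27 = $1,008.54
Trial balance (start $0, +$504.27 each month, − disbursements):
  Aug: +$504.27 − $536.13 → -$31.86
  Sep: +$504.27 − $370.11 → $102.30
  Oct: +$504.27 → $606.57
  Nov: +$504.27 − $2,962.41 → -$1,851.57
  Dec: +$504.27 − $370.11 → -$1,717.41
  Jan: +$504.27 → -$1,213.14
  Feb: +$504.27 − $536.13 → -$1,245.00
  Mar: +$504.27 − $370.11 → -$1,110.84
  Apr: +$504.27 → -$606.57
  May: +$504.27 − $536.13 → -$638.43
  Jun: +$504.27 − $370.11 → -$504.27
  Jul: +$504.27 → $0.00
Lowest trial balance = -$1,851.57 (Nov)
Initial deposit = cushion − low point = $1,008.54 − (-$1,851.57) = $2,860.11

$2,860.11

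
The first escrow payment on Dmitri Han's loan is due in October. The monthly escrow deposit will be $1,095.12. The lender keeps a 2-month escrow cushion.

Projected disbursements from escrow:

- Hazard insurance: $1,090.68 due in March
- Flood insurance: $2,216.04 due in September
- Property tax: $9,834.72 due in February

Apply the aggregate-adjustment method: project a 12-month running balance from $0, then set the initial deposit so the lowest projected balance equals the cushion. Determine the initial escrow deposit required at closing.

Cushion = 2 × $1,095.12 = $2,190.24
Trial balance (start $0, +$1,095.12 each month, − disbursements):
  Oct: +$1,095.12 → $1,095.12
  Nov: +$1,095.12 → $2,190.24
  Dec: +$1,095.12 → $3,285.36
  Jan: +$1,095.12 → $4,380.48
  Feb: +$1,095.12 − $9,834.72 → -$4,359.12
  Mar: +$1,095.12 − $1,090.68 → -$4,354.68
  Apr: +$1,095.12 → -$3,259.56
  May: +$1,095.12 → -$2,164.44
  Jun: +$1,095.12 → -$1,069.32
  Jul: +$1,095.12 → $25.80
  Aug: +$1,095.12 → $1,120.92
  Sep: +$1,095.12 − $2,216.04 → $0.00
Lowest trial balance = -$4,359.12 (Feb)
Initial deposit = cushion − low point = $2,190.24 − (-$4,359.12) = $6,549.36

$6,549.36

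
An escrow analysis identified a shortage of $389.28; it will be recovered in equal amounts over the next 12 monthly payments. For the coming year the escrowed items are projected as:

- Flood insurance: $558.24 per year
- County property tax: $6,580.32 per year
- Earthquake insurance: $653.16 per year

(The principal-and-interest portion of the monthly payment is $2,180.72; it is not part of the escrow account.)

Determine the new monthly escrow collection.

Flood insurance — $558.24 per year
County property tax — $6,580.32 per year
Earthquake insurance — $653.16 per year
Annual escrow total = $7,791.72
Monthly escrow = $7,791.72 / 12 = $649.31
Monthly shortage recovery: $389.28 / 12 = $32.44
New monthly escrow = $649.31 + $32.44 = $681.75

$681.75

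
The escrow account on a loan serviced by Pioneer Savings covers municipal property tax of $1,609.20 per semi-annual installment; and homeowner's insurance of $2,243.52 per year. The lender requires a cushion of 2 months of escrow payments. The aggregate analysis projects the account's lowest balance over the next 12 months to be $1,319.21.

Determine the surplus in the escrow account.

Municipal property tax: $1,609.20 × 2 = $3,218.40
Homeowner's insurance: $2,243.52
Total annual escrow = $5,461.92
Base monthly escrow = $5,461.92 / 12 = $455.16
Required reserve = 2 × $455.16 = $910.32
Excess over cushion: $1,319.21 − $910.32 = $408.89

$408.89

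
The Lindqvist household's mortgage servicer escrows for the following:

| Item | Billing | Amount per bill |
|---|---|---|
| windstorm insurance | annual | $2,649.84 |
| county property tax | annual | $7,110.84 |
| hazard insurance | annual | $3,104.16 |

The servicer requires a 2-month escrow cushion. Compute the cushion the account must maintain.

Windstorm insurance = $2,649.84 per year
County property tax = $7,110.84 per year
Hazard insurance = $3,104.16 per year
Yearly total = $12,864.84
Base monthly escrow = $12,864.84 ÷ 12 = $1,072.07
Reserve = 2 × $1,072.07 = $2,144.14

$2,144.14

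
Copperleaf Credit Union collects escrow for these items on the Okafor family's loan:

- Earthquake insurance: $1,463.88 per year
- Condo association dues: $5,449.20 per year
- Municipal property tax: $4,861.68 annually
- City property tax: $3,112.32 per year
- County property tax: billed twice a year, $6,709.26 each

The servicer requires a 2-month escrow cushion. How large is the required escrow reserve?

Earthquake insurance — $1,463.88/yr
Condo association dues — $5,449.20/yr
Municipal property tax — $4,861.68/yr
City property tax — $3,112.32/yr
County property tax — $6,709.26 × 2 = $13,418.52/yr
Total per year = $1,463.88 + $5,449.20 + $4,861.68 + $3,112.32 + $13,418.52 = $28,305.60
Monthly escrow = $28,305.60 / 12 = $2,358.80
Required cushion = 2 × $2,358.80 = $4,717.60

$4,717.60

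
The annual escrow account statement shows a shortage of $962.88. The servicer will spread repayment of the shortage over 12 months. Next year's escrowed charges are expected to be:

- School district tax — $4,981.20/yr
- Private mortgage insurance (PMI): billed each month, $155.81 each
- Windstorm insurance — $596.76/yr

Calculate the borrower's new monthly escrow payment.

$700.88

School district tax — $4,981.20/yr
Private mortgage insurance (PMI) — $155.81 × 12 = $1,869.72/yr
Windstorm insurance — $596.76/yr
Total per year = $7,447.68
Base monthly escrow = $7,447.68 ÷ 12 = $620.64
Monthly shortage recovery: $962.88 ÷ 12 = $80.24
New monthly escrow = $620.64 + $80.24 = $700.88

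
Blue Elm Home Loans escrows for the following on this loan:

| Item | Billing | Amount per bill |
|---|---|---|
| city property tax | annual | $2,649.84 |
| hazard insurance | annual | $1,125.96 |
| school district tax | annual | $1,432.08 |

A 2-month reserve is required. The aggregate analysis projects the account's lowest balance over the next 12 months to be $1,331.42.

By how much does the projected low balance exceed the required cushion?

City property tax — $2,649.84 per year
Hazard insurance — $1,125.96 per year
School district tax — $1,432.08 per year
Combined annual = $5,207.88
Monthly escrow = $5,207.88 / 12 = $433.99
Cushion = 2 × $433.99 = $867.98
Excess over cushion: $1,331.42 − $867.98 = $463.44

$463.44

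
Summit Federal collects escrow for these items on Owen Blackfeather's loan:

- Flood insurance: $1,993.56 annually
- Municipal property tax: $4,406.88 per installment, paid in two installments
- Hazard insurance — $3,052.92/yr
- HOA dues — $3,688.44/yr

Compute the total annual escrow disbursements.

$17,548.68

Flood insurance = $1,993.56/yr
Municipal property tax = $4,406.88 × 2 = $8,813.76/yr
Hazard insurance = $3,052.92/yr
HOA dues = $3,688.44/yr
Combined annual = $17,548.68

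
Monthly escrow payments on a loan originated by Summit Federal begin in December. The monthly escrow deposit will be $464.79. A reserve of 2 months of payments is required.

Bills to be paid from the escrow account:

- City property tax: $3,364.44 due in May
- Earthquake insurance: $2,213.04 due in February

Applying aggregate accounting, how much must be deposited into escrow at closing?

Cushion = 2 × $464.79 = $929.58
Trial balance (start $0, +$464.79 each month, − disbursements):
  Dec: +$464.79 → $464.79
  Jan: +$464.79 → $929.58
  Feb: +$464.79 − $2,213.04 → -$818.67
  Mar: +$464.79 → -$353.88
  Apr: +$464.79 → $110.91
  May: +$464.79 − $3,364.44 → -$2,788.74
  Jun: +$464.79 → -$2,323.95
  Jul: +$464.79 → -$1,859.16
  Aug: +$464.79 → -$1,394.37
  Sep: +$464.79 → -$929.58
  Oct: +$464.79 → -$464.79
  Nov: +$464.79 → $0.00
Lowest trial balance = -$2,788.74 (May)
Initial deposit = cushion − low point = $929.58 − (-$2,788.74) = $3,718.32

$3,718.32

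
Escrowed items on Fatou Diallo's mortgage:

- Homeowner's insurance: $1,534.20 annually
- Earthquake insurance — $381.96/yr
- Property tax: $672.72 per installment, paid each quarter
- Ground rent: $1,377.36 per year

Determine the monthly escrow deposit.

$498.70

Homeowner's insurance — $1,534.20
Earthquake insurance — $381.96
Property tax — $672.72 × 4 = $2,690.88
Ground rent — $1,377.36
Total annual escrow = $1,534.20 + $381.96 + $2,690.88 + $1,377.36 = $5,984.40
Per month = $5,984.40 ÷ 12 = $498.70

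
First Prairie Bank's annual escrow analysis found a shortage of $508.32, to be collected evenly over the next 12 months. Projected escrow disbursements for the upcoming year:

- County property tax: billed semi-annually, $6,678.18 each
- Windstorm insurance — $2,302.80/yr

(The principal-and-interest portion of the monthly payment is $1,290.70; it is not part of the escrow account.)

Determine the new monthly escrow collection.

County property tax: $6,678.18 × 2 = $13,356.36 annually
Windstorm insurance: $2,302.80 annually
Total annual escrow = $13,356.36 + $2,302.80 = $15,659.16
Monthly = $15,659.16 ÷ 12 = $1,304.93
Monthly shortage recovery: $508.32 ÷ 12 = $42.36
Adjusted monthly = $1,304.93 + $42.36 = $1,347.29

$1,347.29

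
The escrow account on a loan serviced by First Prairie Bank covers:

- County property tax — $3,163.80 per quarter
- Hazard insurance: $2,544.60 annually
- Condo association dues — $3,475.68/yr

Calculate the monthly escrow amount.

County property tax = $3,163.80 × 4 = $12,655.20 per year
Hazard insurance = $2,544.60 per year
Condo association dues = $3,475.68 per year
Total per year = $12,655.20 + $2,544.60 + $3,475.68 = $18,675.48
Monthly escrow = $18,675.48 / 12 = $1,556.29

$1,556.29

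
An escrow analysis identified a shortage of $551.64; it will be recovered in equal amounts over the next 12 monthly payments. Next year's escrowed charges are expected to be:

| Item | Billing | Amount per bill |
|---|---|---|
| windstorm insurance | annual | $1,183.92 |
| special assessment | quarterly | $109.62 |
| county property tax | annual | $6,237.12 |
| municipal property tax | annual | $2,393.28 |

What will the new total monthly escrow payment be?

$900.37

Windstorm insurance = $1,183.92 annually
Special assessment = $109.62 × 4 = $438.48 annually
County property tax = $6,237.12 annually
Municipal property tax = $2,393.28 annually
Total per year = $10,252.80
Monthly = $10,252.80 ÷ 12 = $854.40
Monthly shortage recovery: $551.64 / 12 = $45.97
Adjusted monthly = $854.40 + $45.97 = $900.37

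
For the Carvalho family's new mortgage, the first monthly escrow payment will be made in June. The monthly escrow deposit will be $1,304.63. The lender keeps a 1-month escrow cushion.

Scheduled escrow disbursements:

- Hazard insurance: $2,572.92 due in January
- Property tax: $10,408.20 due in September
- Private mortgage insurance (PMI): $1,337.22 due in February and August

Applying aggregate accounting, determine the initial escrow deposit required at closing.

Cushion = 1 × $1,304.63 = $1,304.63
Trial balance (start $0, +$1,304.63 each month, − disbursements):
  Jun: +$1,304.63 → $1,304.63
  Jul: +$1,304.63 → $2,609.26
  Aug: +$1,304.63 − $1,337.22 → $2,576.67
  Sep: +$1,304.63 − $10,408.20 → -$6,526.90
  Oct: +$1,304.63 → -$5,222.27
  Nov: +$1,304.63 → -$3,917.64
  Dec: +$1,304.63 → -$2,613.01
  Jan: +$1,304.63 − $2,572.92 → -$3,881.30
  Feb: +$1,304.63 − $1,337.22 → -$3,913.89
  Mar: +$1,304.63 → -$2,609.26
  Apr: +$1,304.63 → -$1,304.63
  May: +$1,304.63 → $0.00
Lowest trial balance = -$6,526.90 (Sep)
Initial deposit = cushion − low point = $1,304.63 − (-$6,526.90) = $7,831.53

$7,831.53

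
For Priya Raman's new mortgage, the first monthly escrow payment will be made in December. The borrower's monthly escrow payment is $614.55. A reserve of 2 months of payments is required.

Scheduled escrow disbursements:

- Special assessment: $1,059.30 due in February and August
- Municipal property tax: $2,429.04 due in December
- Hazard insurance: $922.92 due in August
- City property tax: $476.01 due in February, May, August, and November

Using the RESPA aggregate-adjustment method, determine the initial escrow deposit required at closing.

$3,349.80

Cushion = 2 × $614.55 = $1,229.10
Trial balance (start $0, +$614.55 each month, − disbursements):
  Dec: +$614.55 − $2,429.04 → -$1,814.49
  Jan: +$614.55 → -$1,199.94
  Feb: +$614.55 − $1,535.31 → -$2,120.70
  Mar: +$614.55 → -$1,506.15
  Apr: +$614.55 → -$891.60
  May: +$614.55 − $476.01 → -$753.06
  Jun: +$614.55 → -$138.51
  Jul: +$614.55 → $476.04
  Aug: +$614.55 − $2,458.23 → -$1,367.64
  Sep: +$614.55 → -$753.09
  Oct: +$614.55 → -$138.54
  Nov: +$614.55 − $476.01 → $0.00
Lowest trial balance = -$2,120.70 (Feb)
Initial deposit = cushion − low point = $1,229.10 − (-$2,120.70) = $3,349.80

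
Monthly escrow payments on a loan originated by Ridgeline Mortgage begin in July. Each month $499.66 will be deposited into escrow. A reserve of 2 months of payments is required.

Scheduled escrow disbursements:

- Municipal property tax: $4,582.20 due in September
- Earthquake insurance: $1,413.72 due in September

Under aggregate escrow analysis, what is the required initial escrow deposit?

Cushion = 2 × $499.66 = $999.32
Trial balance (start $0, +$499.66 each month, − disbursements):
  Jul: +$499.66 → $499.66
  Aug: +$499.66 → $999.32
  Sep: +$499.66 − $5,995.92 → -$4,496.94
  Oct: +$499.66 → -$3,997.28
  Nov: +$499.66 → -$3,497.62
  Dec: +$499.66 → -$2,997.96
  Jan: +$499.66 → -$2,498.30
  Feb: +$499.66 → -$1,998.64
  Mar: +$499.66 → -$1,498.98
  Apr: +$499.66 → -$999.32
  May: +$499.66 → -$499.66
  Jun: +$499.66 → $0.00
Lowest trial balance = -$4,496.94 (Sep)
Initial deposit = cushion − low point = $999.32 − (-$4,496.94) = $5,496.26

$5,496.26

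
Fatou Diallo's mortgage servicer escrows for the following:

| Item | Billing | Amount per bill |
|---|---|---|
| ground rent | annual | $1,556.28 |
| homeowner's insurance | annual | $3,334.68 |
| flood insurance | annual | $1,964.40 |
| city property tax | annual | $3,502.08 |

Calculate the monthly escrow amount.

Ground rent = $1,556.28/yr
Homeowner's insurance = $3,334.68/yr
Flood insurance = $1,964.40/yr
City property tax = $3,502.08/yr
Annual escrow total = $1,556.28 + $3,334.68 + $1,964.40 + $3,502.08 = $10,357.44
Monthly = $10,357.44 / 12 = $863.12

$863.12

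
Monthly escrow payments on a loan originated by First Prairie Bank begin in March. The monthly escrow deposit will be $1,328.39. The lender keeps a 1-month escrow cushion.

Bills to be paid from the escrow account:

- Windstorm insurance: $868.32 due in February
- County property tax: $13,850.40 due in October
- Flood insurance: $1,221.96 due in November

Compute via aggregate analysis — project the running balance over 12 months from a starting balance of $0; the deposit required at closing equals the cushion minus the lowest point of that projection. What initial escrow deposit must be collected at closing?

$4,551.67

Cushion = 1 × $1,328.39 = $1,328.39
Trial balance (start $0, +$1,328.39 each month, − disbursements):
  Mar: +$1,328.39 → $1,328.39
  Apr: +$1,328.39 → $2,656.78
  May: +$1,328.39 → $3,985.17
  Jun: +$1,328.39 → $5,313.56
  Jul: +$1,328.39 → $6,641.95
  Aug: +$1,328.39 → $7,970.34
  Sep: +$1,328.39 → $9,298.73
  Oct: +$1,328.39 − $13,850.40 → -$3,223.28
  Nov: +$1,328.39 − $1,221.96 → -$3,116.85
  Dec: +$1,328.39 → -$1,788.46
  Jan: +$1,328.39 → -$460.07
  Feb: +$1,328.39 − $868.32 → $0.00
Lowest trial balance = -$3,223.28 (Oct)
Initial deposit = cushion − low point = $1,328.39 − (-$3,223.28) = $4,551.67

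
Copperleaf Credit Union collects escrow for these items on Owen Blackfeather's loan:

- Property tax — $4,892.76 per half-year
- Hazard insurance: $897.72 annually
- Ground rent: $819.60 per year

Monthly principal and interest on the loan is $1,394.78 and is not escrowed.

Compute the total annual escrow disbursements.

Property tax — $4,892.76 × 2 = $9,785.52 per year
Hazard insurance — $897.72 per year
Ground rent — $819.60 per year
Total per year = $11,502.84

$11,502.84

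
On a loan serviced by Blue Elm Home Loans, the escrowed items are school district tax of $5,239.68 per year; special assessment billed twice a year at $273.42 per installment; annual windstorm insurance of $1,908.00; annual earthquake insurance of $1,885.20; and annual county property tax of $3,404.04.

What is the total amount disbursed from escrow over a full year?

School district tax — $5,239.68 annually
Special assessment — $273.42 × 2 = $546.84 annually
Windstorm insurance — $1,908.00 annually
Earthquake insurance — $1,885.20 annually
County property tax — $3,404.04 annually
Total annual escrow = $5,239.68 + $546.84 + $1,908.00 + $1,885.20 + $3,404.04 = $12,983.76

$12,983.76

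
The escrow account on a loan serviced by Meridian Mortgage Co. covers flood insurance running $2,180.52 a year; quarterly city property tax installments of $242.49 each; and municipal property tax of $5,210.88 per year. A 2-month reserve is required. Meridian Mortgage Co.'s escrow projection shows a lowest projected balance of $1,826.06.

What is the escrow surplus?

$432.50

Flood insurance: $2,180.52/yr
City property tax: $242.49 × 4 = $969.96/yr
Municipal property tax: $5,210.88/yr
Yearly total = $2,180.52 + $969.96 + $5,210.88 = $8,361.36
Base monthly escrow = $8,361.36 ÷ 12 = $696.78
Cushion = 2 × $696.78 = $1,393.56
Surplus = $1,826.06 − $1,393.56 = $432.50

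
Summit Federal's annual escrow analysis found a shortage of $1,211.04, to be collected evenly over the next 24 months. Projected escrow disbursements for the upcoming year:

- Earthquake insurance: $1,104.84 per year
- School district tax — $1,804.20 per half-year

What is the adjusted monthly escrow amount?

$443.23

Earthquake insurance: $1,104.84 annually
School district tax: $1,804.20 × 2 = $3,608.40 annually
Yearly total = $4,713.24
Monthly = $4,713.24 ÷ 12 = $392.77
Shortage per month = $1,211.04 / 24 = $50.46
New monthly escrow = $392.77 + $50.46 = $443.23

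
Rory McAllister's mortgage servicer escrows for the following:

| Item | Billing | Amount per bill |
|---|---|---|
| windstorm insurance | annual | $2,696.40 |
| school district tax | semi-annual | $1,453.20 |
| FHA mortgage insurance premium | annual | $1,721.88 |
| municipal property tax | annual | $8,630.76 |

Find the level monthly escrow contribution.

$1,329.62

Windstorm insurance = $2,696.40
School district tax = $1,453.20 × 2 = $2,906.40
FHA mortgage insurance premium = $1,721.88
Municipal property tax = $8,630.76
Annual escrow total = $2,696.40 + $2,906.40 + $1,721.88 + $8,630.76 = $15,955.44
Per month = $15,955.44 / 12 = $1,329.62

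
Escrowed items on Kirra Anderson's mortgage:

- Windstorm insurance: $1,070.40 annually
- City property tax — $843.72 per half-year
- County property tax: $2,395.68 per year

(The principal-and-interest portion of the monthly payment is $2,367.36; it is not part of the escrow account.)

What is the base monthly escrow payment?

Windstorm insurance = $1,070.40 per year
City property tax = $843.72 × 2 = $1,687.44 per year
County property tax = $2,395.68 per year
Annual escrow total = $5,153.52
Monthly escrow = $5,153.52 / 12 = $429.46

$429.46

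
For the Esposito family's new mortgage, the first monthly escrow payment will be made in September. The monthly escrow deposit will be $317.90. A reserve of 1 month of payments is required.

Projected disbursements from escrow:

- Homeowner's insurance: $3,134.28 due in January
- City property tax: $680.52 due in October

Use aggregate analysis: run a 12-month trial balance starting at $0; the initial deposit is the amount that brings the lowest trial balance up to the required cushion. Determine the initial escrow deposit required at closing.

Cushion = 1 × $317.90 = $317.90
Trial balance (start $0, +$317.90 each month, − disbursements):
  Sep: +$317.90 → $317.90
  Oct: +$317.90 − $680.52 → -$44.72
  Nov: +$317.90 → $273.18
  Dec: +$317.90 → $591.08
  Jan: +$317.90 − $3,134.28 → -$2,225.30
  Feb: +$317.90 → -$1,907.40
  Mar: +$317.90 → -$1,589.50
  Apr: +$317.90 → -$1,271.60
  May: +$317.90 → -$953.70
  Jun: +$317.90 → -$635.80
  Jul: +$317.90 → -$317.90
  Aug: +$317.90 → $0.00
Lowest trial balance = -$2,225.30 (Jan)
Initial deposit = cushion − low point = $317.90 − (-$2,225.30) = $2,543.20

$2,543.20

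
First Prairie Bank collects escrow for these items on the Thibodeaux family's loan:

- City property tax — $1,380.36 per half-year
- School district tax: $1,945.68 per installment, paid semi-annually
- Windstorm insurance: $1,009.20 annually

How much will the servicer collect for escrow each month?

$638.44

City property tax = $1,380.36 × 2 = $2,760.72
School district tax = $1,945.68 × 2 = $3,891.36
Windstorm insurance = $1,009.20
Total annual escrow = $7,661.28
Per month = $7,661.28 ÷ 12 = $638.44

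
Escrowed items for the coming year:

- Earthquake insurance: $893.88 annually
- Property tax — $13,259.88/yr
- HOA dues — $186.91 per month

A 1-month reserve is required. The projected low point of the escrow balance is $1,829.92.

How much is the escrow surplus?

Earthquake insurance = $893.88 annually
Property tax = $13,259.88 annually
HOA dues = $186.91 × 12 = $2,242.92 annually
Total annual escrow = $893.88 + $13,259.88 + $2,242.92 = $16,396.68
Monthly = $16,396.68 / 12 = $1,366.39
Required cushion = 1 × $1,366.39 = $1,366.39
Excess over cushion: $1,829.92 − $1,366.39 = $463.53

$463.53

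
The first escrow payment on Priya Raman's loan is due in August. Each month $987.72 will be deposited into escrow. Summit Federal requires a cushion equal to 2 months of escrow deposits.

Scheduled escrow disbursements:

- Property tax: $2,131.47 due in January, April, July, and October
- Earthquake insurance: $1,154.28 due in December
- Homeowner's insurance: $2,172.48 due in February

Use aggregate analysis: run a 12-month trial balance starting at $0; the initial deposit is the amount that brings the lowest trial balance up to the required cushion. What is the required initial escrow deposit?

$2,807.13

Cushion = 2 × $987.72 = $1,975.44
Trial balance (start $0, +$987.72 each month, − disbursements):
  Aug: +$987.72 → $987.72
  Sep: +$987.72 → $1,975.44
  Oct: +$987.72 − $2,131.47 → $831.69
  Nov: +$987.72 → $1,819.41
  Dec: +$987.72 − $1,154.28 → $1,652.85
  Jan: +$987.72 − $2,131.47 → $509.10
  Feb: +$987.72 − $2,172.48 → -$675.66
  Mar: +$987.72 → $312.06
  Apr: +$987.72 − $2,131.47 → -$831.69
  May: +$987.72 → $156.03
  Jun: +$987.72 → $1,143.75
  Jul: +$987.72 − $2,131.47 → $0.00
Lowest trial balance = -$831.69 (Apr)
Initial deposit = cushion − low point = $1,975.44 − (-$831.69) = $2,807.13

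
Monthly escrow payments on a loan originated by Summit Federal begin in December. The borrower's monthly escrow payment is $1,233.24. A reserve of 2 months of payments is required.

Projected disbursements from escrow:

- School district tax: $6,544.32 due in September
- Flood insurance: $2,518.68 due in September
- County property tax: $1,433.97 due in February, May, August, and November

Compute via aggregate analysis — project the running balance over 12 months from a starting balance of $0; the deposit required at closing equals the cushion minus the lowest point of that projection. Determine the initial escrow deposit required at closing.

$3,498.99

Cushion = 2 × $1,233.24 = $2,466.48
Trial balance (start $0, +$1,233.24 each month, − disbursements):
  Dec: +$1,233.24 → $1,233.24
  Jan: +$1,233.24 → $2,466.48
  Feb: +$1,233.24 − $1,433.97 → $2,265.75
  Mar: +$1,233.24 → $3,498.99
  Apr: +$1,233.24 → $4,732.23
  May: +$1,233.24 − $1,433.97 → $4,531.50
  Jun: +$1,233.24 → $5,764.74
  Jul: +$1,233.24 → $6,997.98
  Aug: +$1,233.24 − $1,433.97 → $6,797.25
  Sep: +$1,233.24 − $9,063.00 → -$1,032.51
  Oct: +$1,233.24 → $200.73
  Nov: +$1,233.24 − $1,433.97 → $0.00
Lowest trial balance = -$1,032.51 (Sep)
Initial deposit = cushion − low point = $2,466.48 − (-$1,032.51) = $3,498.99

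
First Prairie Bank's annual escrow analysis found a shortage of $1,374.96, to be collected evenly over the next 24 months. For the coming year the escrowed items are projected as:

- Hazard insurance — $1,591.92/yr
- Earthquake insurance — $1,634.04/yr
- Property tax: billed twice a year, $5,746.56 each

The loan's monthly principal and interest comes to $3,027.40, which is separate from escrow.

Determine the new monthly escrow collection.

Hazard insurance — $1,591.92 annually
Earthquake insurance — $1,634.04 annually
Property tax — $5,746.56 × 2 = $11,493.12 annually
Combined annual = $14,719.08
Monthly escrow = $14,719.08 ÷ 12 = $1,226.59
Shortage per month = $1,374.96 ÷ 24 = $57.29
Adjusted monthly = $1,226.59 + $57.29 = $1,283.88

$1,283.88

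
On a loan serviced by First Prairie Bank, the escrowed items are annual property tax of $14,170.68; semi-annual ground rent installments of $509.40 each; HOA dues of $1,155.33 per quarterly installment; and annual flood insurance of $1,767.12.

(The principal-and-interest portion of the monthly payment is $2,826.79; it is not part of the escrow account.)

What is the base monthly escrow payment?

Property tax: $14,170.68 per year
Ground rent: $509.40 × 2 = $1,018.80 per year
HOA dues: $1,155.33 × 4 = $4,621.32 per year
Flood insurance: $1,767.12 per year
Total per year = $14,170.68 + $1,018.80 + $4,621.32 + $1,767.12 = $21,577.92
Base monthly escrow = $21,577.92 ÷ 12 = $1,798.16

$1,798.16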